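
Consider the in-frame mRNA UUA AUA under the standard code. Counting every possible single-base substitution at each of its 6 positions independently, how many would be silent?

Codon 1 (UUA, Leu): 2 synonymous substitutions.
Codon 2 (AUA, Ile): 2 synonymous substitutions.
Total: 2 + 2 = 4.

4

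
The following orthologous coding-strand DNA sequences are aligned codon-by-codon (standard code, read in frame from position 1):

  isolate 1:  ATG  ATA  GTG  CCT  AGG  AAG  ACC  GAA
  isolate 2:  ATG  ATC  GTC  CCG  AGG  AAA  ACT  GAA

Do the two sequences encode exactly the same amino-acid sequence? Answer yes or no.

yes

Codon 1: ATG Met / ATG Met — identical.
Codon 2: ATA Ile / ATC Ile — synonymous.
Codon 3: GTG Val / GTC Val — synonymous.
Codon 4: CCT Pro / CCG Pro — synonymous.
Codon 5: AGG Arg / AGG Arg — identical.
Codon 6: AAG Lys / AAA Lys — synonymous.
Codon 7: ACC Thr / ACT Thr — synonymous.
Codon 8: GAA Glu / GAA Glu — identical.
Nonsynonymous differences: 0 → same protein.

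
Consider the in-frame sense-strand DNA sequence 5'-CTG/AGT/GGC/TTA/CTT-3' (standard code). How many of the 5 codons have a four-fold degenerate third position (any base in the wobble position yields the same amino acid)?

Codon 1 CTG (Leu): third position 4-fold.
Codon 2 AGT (Ser): third position 2-fold.
Codon 3 GGC (Gly): third position 4-fold.
Codon 4 TTA (Leu): third position 2-fold.
Codon 5 CTT (Leu): third position 4-fold.
Four-fold degenerate third positions: 3.

3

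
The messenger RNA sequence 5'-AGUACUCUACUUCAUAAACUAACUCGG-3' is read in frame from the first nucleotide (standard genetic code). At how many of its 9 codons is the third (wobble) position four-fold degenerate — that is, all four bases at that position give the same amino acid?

6

Codon 1 AGU (Ser): third position 2-fold.
Codon 2 ACU (Thr): third position 4-fold.
Codon 3 CUA (Leu): third position 4-fold.
Codon 4 CUU (Leu): third position 4-fold.
Codon 5 CAU (His): third position 2-fold.
Codon 6 AAA (Lys): third position 2-fold.
Codon 7 CUA (Leu): third position 4-fold.
Codon 8 ACU (Thr): third position 4-fold.
Codon 9 CGG (Arg): third position 4-fold.
Four-fold degenerate third positions: 6.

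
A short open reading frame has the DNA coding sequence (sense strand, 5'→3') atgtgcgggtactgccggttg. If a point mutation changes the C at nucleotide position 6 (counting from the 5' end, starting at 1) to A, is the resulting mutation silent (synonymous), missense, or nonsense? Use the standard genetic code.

Position 6 falls in codon 2: TGC → Cys.
After the substitution the codon is TGA → Stop.
The new codon is a stop codon, so this is a nonsense mutation.

nonsense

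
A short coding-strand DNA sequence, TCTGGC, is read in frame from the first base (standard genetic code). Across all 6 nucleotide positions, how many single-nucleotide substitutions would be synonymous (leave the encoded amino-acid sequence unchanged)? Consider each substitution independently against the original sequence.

Codon 1 (TCT, Ser): 3 synonymous substitutions.
Codon 2 (GGC, Gly): 3 synonymous substitutions.
Total: 3 + 3 = 6.

6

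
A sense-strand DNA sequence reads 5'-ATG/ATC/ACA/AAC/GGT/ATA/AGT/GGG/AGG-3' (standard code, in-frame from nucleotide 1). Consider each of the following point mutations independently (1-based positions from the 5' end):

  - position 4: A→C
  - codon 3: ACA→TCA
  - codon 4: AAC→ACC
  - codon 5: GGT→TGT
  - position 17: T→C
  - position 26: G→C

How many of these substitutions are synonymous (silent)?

0

Codon 2: ATC (Ile) → CTC (Leu) — missense.
Codon 3: ACA (Thr) → TCA (Ser) — missense.
Codon 4: AAC (Asn) → ACC (Thr) — missense.
Codon 5: GGT (Gly) → TGT (Cys) — missense.
Codon 6: ATA (Ile) → ACA (Thr) — missense.
Codon 9: AGG (Arg) → ACG (Thr) — missense.
Synonymous: 0 of 6.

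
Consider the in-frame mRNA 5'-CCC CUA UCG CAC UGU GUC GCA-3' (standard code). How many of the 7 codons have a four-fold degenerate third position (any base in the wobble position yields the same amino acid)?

Codon 1 CCC (Pro): third position 4-fold.
Codon 2 CUA (Leu): third position 4-fold.
Codon 3 UCG (Ser): third position 4-fold.
Codon 4 CAC (His): third position 2-fold.
Codon 5 UGU (Cys): third position 2-fold.
Codon 6 GUC (Val): third position 4-fold.
Codon 7 GCA (Ala): third position 4-fold.
Four-fold degenerate third positions: 5.

5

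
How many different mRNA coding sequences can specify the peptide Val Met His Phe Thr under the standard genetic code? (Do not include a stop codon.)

Val: 4 codons.
Met: 1 codon.
His: 2 codons.
Phe: 2 codons.
Thr: 4 codons.
4 × 1 × 2 × 2 × 4 = 64.

64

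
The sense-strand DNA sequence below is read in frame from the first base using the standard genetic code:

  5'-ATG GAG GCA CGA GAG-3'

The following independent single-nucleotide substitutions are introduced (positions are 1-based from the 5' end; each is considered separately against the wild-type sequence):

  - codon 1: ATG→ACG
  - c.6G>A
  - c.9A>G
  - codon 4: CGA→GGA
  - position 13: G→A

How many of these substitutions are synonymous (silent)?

2

Codon 1: ATG (Met) → ACG (Thr) — missense.
Codon 2: GAG (Glu) → GAA (Glu) — synonymous.
Codon 3: GCA (Ala) → GCG (Ala) — synonymous.
Codon 4: CGA (Arg) → GGA (Gly) — missense.
Codon 5: GAG (Glu) → AAG (Lys) — missense.
Synonymous: 2 of 5.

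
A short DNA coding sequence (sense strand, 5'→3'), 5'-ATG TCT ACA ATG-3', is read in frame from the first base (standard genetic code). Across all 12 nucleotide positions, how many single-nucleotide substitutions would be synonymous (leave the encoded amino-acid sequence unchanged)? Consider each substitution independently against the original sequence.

Codon 1 (ATG, Met): 0 synonymous substitutions.
Codon 2 (TCT, Ser): 3 synonymous substitutions.
Codon 3 (ACA, Thr): 3 synonymous substitutions.
Codon 4 (ATG, Met): 0 synonymous substitutions.
Total: 0 + 3 + 3 + 0 = 6.

6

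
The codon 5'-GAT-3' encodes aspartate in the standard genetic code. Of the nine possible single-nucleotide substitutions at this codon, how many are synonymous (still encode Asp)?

Position 1: none → 0 synonymous.
Position 2: none → 0 synonymous.
Position 3: GAC → 1 synonymous.
Total: 0 + 0 + 1 = 1.

1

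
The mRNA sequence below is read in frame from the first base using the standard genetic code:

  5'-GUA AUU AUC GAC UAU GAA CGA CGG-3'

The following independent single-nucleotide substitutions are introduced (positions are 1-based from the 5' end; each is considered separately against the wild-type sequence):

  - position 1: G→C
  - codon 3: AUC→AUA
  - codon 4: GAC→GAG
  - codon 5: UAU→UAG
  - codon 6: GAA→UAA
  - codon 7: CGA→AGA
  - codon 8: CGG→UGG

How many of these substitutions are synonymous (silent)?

Codon 1: GUA (Val) → CUA (Leu) — missense.
Codon 3: AUC (Ile) → AUA (Ile) — synonymous.
Codon 4: GAC (Asp) → GAG (Glu) — missense.
Codon 5: UAU (Tyr) → UAG (Stop) — nonsense.
Codon 6: GAA (Glu) → UAA (Stop) — nonsense.
Codon 7: CGA (Arg) → AGA (Arg) — synonymous.
Codon 8: CGG (Arg) → UGG (Trp) — missense.
Synonymous: 2 of 7.

2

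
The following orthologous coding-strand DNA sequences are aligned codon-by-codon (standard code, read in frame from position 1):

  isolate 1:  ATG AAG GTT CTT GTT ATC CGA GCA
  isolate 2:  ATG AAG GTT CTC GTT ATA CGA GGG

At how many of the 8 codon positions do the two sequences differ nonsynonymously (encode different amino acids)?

1

Codon 1: ATG Met / ATG Met — identical.
Codon 2: AAG Lys / AAG Lys — identical.
Codon 3: GTT Val / GTT Val — identical.
Codon 4: CTT Leu / CTC Leu — synonymous.
Codon 5: GTT Val / GTT Val — identical.
Codon 6: ATC Ile / ATA Ile — synonymous.
Codon 7: CGA Arg / CGA Arg — identical.
Codon 8: GCA Ala / GGG Gly — nonsynonymous.
Nonsynonymous differences: 1.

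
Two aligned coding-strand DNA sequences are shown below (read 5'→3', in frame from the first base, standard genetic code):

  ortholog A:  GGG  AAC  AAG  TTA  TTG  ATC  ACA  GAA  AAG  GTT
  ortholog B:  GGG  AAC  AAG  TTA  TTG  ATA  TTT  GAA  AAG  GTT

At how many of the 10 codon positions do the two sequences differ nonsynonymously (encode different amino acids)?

1

Codon 1: GGG Gly / GGG Gly — identical.
Codon 2: AAC Asn / AAC Asn — identical.
Codon 3: AAG Lys / AAG Lys — identical.
Codon 4: TTA Leu / TTA Leu — identical.
Codon 5: TTG Leu / TTG Leu — identical.
Codon 6: ATC Ile / ATA Ile — synonymous.
Codon 7: ACA Thr / TTT Phe — nonsynonymous.
Codon 8: GAA Glu / GAA Glu — identical.
Codon 9: AAG Lys / AAG Lys — identical.
Codon 10: GTT Val / GTT Val — identical.
Nonsynonymous differences: 1.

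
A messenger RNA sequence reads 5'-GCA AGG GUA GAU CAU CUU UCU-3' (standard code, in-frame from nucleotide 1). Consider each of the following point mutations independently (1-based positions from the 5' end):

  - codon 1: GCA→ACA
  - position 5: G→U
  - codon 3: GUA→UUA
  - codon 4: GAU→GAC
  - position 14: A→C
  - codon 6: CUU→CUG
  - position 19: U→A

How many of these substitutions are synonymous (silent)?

Codon 1: GCA (Ala) → ACA (Thr) — missense.
Codon 2: AGG (Arg) → AUG (Met) — missense.
Codon 3: GUA (Val) → UUA (Leu) — missense.
Codon 4: GAU (Asp) → GAC (Asp) — synonymous.
Codon 5: CAU (His) → CCU (Pro) — missense.
Codon 6: CUU (Leu) → CUG (Leu) — synonymous.
Codon 7: UCU (Ser) → ACU (Thr) — missense.
Synonymous: 2 of 7.

2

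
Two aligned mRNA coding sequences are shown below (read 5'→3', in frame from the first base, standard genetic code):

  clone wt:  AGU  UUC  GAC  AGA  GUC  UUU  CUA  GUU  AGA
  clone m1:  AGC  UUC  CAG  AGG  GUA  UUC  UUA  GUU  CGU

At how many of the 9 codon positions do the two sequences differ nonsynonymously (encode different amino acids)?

Codon 1: AGU Ser / AGC Ser — synonymous.
Codon 2: UUC Phe / UUC Phe — identical.
Codon 3: GAC Asp / CAG Gln — nonsynonymous.
Codon 4: AGA Arg / AGG Arg — synonymous.
Codon 5: GUC Val / GUA Val — synonymous.
Codon 6: UUU Phe / UUC Phe — synonymous.
Codon 7: CUA Leu / UUA Leu — synonymous.
Codon 8: GUU Val / GUU Val — identical.
Codon 9: AGA Arg / CGU Arg — synonymous.
Nonsynonymous differences: 1.

1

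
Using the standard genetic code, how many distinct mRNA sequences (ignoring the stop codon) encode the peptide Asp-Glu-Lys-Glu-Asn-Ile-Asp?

192

Asp: 2 codons.
Glu: 2 codons.
Lys: 2 codons.
Glu: 2 codons.
Asn: 2 codons.
Ile: 3 codons.
Asp: 2 codons.
2 × 2 × 2 × 2 × 2 × 3 × 2 = 192.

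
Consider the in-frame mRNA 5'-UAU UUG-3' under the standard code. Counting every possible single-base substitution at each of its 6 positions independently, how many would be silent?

Codon 1 (UAU, Tyr): 1 synonymous substitution.
Codon 2 (UUG, Leu): 2 synonymous substitutions.
Total: 1 + 2 = 3.

3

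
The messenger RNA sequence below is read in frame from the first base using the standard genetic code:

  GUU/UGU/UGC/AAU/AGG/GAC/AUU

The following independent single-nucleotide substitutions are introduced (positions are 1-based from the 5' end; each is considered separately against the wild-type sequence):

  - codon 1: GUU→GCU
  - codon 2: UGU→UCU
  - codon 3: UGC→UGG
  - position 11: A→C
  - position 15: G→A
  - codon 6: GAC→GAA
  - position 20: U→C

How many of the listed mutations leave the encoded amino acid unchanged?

Codon 1: GUU (Val) → GCU (Ala) — missense.
Codon 2: UGU (Cys) → UCU (Ser) — missense.
Codon 3: UGC (Cys) → UGG (Trp) — missense.
Codon 4: AAU (Asn) → ACU (Thr) — missense.
Codon 5: AGG (Arg) → AGA (Arg) — synonymous.
Codon 6: GAC (Asp) → GAA (Glu) — missense.
Codon 7: AUU (Ile) → ACU (Thr) — missense.
Synonymous: 1 of 7.

1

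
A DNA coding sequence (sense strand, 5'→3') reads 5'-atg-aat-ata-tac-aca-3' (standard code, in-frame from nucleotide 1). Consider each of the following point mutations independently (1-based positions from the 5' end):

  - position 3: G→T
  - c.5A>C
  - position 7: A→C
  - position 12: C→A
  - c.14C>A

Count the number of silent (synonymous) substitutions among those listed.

0

Codon 1: ATG (Met) → ATT (Ile) — missense.
Codon 2: AAT (Asn) → ACT (Thr) — missense.
Codon 3: ATA (Ile) → CTA (Leu) — missense.
Codon 4: TAC (Tyr) → TAA (Stop) — nonsense.
Codon 5: ACA (Thr) → AAA (Lys) — missense.
Synonymous: 0 of 5.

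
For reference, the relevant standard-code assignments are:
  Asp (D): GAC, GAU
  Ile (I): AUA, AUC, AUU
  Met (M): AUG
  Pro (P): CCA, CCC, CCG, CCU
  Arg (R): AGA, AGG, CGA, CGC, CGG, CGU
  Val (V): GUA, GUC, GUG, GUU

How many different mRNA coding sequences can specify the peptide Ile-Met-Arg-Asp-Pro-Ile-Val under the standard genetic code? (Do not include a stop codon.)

Ile: 3 codons.
Met: 1 codon.
Arg: 6 codons.
Asp: 2 codons.
Pro: 4 codons.
Ile: 3 codons.
Val: 4 codons.
3 × 1 × 6 × 2 × 4 × 3 × 4 = 1728.

1728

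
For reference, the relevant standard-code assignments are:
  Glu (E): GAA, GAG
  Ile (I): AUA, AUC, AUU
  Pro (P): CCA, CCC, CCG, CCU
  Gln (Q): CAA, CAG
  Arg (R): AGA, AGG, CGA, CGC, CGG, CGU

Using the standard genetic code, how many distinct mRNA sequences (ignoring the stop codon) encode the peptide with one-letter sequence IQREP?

Ile: 3 codons.
Gln: 2 codons.
Arg: 6 codons.
Glu: 2 codons.
Pro: 4 codons.
3 × 2 × 6 × 2 × 4 = 288.

288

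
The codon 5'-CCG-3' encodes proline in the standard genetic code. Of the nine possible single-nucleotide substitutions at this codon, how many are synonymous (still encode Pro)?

3

Position 1: none → 0 synonymous.
Position 2: none → 0 synonymous.
Position 3: CCU, CCC, CCA → 3 synonymous.
Total: 0 + 0 + 3 = 3.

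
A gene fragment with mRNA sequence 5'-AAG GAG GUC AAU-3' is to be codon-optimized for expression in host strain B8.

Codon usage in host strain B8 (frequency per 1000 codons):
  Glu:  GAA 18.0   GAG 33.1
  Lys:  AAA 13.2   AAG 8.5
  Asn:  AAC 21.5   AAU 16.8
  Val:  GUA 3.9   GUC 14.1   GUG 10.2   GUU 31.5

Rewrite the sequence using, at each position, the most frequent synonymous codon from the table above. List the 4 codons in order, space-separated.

Codon 1 (Lys): best is AAA at 13.2.
Codon 2 (Glu): best is GAG at 33.1.
Codon 3 (Val): best is GUU at 31.5.
Codon 4 (Asn): best is AAC at 21.5.

AAA GAG GUU AAC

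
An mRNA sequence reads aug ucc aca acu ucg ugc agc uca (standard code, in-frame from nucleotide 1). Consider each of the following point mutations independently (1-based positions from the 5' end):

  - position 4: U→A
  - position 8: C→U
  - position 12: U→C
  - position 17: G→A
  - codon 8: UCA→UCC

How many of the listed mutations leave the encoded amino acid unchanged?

2

Codon 2: UCC (Ser) → ACC (Thr) — missense.
Codon 3: ACA (Thr) → AUA (Ile) — missense.
Codon 4: ACU (Thr) → ACC (Thr) — synonymous.
Codon 6: UGC (Cys) → UAC (Tyr) — missense.
Codon 8: UCA (Ser) → UCC (Ser) — synonymous.
Synonymous: 2 of 5.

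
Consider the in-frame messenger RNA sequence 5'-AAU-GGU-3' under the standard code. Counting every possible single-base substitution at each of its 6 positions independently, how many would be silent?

4

Codon 1 (AAU, Asn): 1 synonymous substitution.
Codon 2 (GGU, Gly): 3 synonymous substitutions.
Total: 1 + 3 = 4.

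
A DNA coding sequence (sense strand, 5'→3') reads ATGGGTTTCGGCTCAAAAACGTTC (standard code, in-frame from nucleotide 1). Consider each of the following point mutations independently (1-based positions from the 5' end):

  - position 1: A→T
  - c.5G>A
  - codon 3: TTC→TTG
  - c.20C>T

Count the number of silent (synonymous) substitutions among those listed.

Codon 1: ATG (Met) → TTG (Leu) — missense.
Codon 2: GGT (Gly) → GAT (Asp) — missense.
Codon 3: TTC (Phe) → TTG (Leu) — missense.
Codon 7: ACG (Thr) → ATG (Met) — missense.
Synonymous: 0 of 4.

0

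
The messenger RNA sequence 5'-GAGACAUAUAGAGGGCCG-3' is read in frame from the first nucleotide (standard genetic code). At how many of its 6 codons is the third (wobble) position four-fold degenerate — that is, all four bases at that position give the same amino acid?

Codon 1 GAG (Glu): third position 2-fold.
Codon 2 ACA (Thr): third position 4-fold.
Codon 3 UAU (Tyr): third position 2-fold.
Codon 4 AGA (Arg): third position 2-fold.
Codon 5 GGG (Gly): third position 4-fold.
Codon 6 CCG (Pro): third position 4-fold.
Four-fold degenerate third positions: 3.

3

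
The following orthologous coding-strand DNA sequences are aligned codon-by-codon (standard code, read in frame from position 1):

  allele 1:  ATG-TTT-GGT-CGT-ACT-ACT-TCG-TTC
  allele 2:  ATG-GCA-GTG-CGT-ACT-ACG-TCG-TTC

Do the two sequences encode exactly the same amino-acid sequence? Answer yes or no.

Codon 1: ATG Met / ATG Met — identical.
Codon 2: TTT Phe / GCA Ala — nonsynonymous.
Codon 3: GGT Gly / GTG Val — nonsynonymous.
Codon 4: CGT Arg / CGT Arg — identical.
Codon 5: ACT Thr / ACT Thr — identical.
Codon 6: ACT Thr / ACG Thr — synonymous.
Codon 7: TCG Ser / TCG Ser — identical.
Codon 8: TTC Phe / TTC Phe — identical.
Nonsynonymous differences: 2 → different protein.

no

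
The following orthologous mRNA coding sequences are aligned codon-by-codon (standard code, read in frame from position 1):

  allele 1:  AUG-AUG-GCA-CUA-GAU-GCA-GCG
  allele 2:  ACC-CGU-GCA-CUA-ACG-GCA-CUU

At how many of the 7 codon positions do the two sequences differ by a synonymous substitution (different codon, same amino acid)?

Codon 1: AUG Met / ACC Thr — nonsynonymous.
Codon 2: AUG Met / CGU Arg — nonsynonymous.
Codon 3: GCA Ala / GCA Ala — identical.
Codon 4: CUA Leu / CUA Leu — identical.
Codon 5: GAU Asp / ACG Thr — nonsynonymous.
Codon 6: GCA Ala / GCA Ala — identical.
Codon 7: GCG Ala / CUU Leu — nonsynonymous.
Synonymous differences: 0.

0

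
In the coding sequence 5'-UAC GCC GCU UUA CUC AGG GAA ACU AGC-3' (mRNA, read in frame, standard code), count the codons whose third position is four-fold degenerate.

Codon 1 UAC (Tyr): third position 2-fold.
Codon 2 GCC (Ala): third position 4-fold.
Codon 3 GCU (Ala): third position 4-fold.
Codon 4 UUA (Leu): third position 2-fold.
Codon 5 CUC (Leu): third position 4-fold.
Codon 6 AGG (Arg): third position 2-fold.
Codon 7 GAA (Glu): third position 2-fold.
Codon 8 ACU (Thr): third position 4-fold.
Codon 9 AGC (Ser): third position 2-fold.
Four-fold degenerate third positions: 4.

4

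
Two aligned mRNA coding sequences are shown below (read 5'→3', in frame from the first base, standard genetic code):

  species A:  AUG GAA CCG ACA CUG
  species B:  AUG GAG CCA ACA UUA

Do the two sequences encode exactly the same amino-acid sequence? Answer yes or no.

yes

Codon 1: AUG Met / AUG Met — identical.
Codon 2: GAA Glu / GAG Glu — synonymous.
Codon 3: CCG Pro / CCA Pro — synonymous.
Codon 4: ACA Thr / ACA Thr — identical.
Codon 5: CUG Leu / UUA Leu — synonymous.
Nonsynonymous differences: 0 → same protein.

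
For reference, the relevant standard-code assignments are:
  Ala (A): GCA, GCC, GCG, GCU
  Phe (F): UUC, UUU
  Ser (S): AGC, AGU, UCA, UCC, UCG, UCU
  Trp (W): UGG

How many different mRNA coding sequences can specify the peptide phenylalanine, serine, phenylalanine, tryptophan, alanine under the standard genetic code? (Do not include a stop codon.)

Phe: 2 codons.
Ser: 6 codons.
Phe: 2 codons.
Trp: 1 codon.
Ala: 4 codons.
2 × 6 × 2 × 1 × 4 = 96.

96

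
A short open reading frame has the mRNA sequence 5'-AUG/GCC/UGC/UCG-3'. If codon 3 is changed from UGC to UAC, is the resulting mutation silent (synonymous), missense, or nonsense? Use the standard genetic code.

Position 8 falls in codon 3: UGC → Cys.
After the substitution the codon is UAC → Tyr.
Cys ≠ Tyr, so this is a missense mutation.

missense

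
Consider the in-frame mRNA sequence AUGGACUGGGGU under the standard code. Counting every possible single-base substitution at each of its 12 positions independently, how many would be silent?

4

Codon 1 (AUG, Met): 0 synonymous substitutions.
Codon 2 (GAC, Asp): 1 synonymous substitution.
Codon 3 (UGG, Trp): 0 synonymous substitutions.
Codon 4 (GGU, Gly): 3 synonymous substitutions.
Total: 0 + 1 + 0 + 3 = 4.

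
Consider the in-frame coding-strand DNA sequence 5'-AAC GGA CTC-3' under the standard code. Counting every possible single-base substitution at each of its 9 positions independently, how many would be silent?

Codon 1 (AAC, Asn): 1 synonymous substitution.
Codon 2 (GGA, Gly): 3 synonymous substitutions.
Codon 3 (CTC, Leu): 3 synonymous substitutions.
Total: 1 + 3 + 3 = 7.

7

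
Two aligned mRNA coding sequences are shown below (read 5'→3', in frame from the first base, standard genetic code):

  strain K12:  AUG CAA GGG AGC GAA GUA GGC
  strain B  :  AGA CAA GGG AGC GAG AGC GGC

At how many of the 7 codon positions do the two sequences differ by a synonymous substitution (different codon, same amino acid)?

Codon 1: AUG Met / AGA Arg — nonsynonymous.
Codon 2: CAA Gln / CAA Gln — identical.
Codon 3: GGG Gly / GGG Gly — identical.
Codon 4: AGC Ser / AGC Ser — identical.
Codon 5: GAA Glu / GAG Glu — synonymous.
Codon 6: GUA Val / AGC Ser — nonsynonymous.
Codon 7: GGC Gly / GGC Gly — identical.
Synonymous differences: 1.

1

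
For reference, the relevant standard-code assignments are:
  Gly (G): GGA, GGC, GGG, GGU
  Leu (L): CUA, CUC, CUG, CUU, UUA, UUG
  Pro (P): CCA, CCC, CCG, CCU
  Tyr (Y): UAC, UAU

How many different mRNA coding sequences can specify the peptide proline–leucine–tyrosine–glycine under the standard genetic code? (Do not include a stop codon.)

Pro: 4 codons.
Leu: 6 codons.
Tyr: 2 codons.
Gly: 4 codons.
4 × 6 × 2 × 4 = 192.

192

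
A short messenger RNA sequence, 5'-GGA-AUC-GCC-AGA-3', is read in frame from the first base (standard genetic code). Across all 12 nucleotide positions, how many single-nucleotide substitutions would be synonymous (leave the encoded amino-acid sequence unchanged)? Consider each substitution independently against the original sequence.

10

Codon 1 (GGA, Gly): 3 synonymous substitutions.
Codon 2 (AUC, Ile): 2 synonymous substitutions.
Codon 3 (GCC, Ala): 3 synonymous substitutions.
Codon 4 (AGA, Arg): 2 synonymous substitutions.
Total: 3 + 2 + 3 + 2 = 10.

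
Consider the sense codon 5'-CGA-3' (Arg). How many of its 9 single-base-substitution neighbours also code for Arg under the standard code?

4

Position 1: AGA → 1 synonymous.
Position 2: none → 0 synonymous.
Position 3: CGT, CGC, CGG → 3 synonymous.
Total: 1 + 0 + 3 = 4.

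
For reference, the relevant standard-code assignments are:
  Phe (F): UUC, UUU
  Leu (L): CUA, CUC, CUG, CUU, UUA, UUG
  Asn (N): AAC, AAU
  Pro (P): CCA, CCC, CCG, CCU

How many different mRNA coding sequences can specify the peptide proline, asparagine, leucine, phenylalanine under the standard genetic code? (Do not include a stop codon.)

96

Pro: 4 codons.
Asn: 2 codons.
Leu: 6 codons.
Phe: 2 codons.
4 × 2 × 6 × 2 = 96.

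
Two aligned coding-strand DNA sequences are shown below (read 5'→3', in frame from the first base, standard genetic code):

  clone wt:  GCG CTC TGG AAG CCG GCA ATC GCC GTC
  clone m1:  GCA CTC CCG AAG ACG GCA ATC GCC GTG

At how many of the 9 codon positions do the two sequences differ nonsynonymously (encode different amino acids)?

Codon 1: GCG Ala / GCA Ala — synonymous.
Codon 2: CTC Leu / CTC Leu — identical.
Codon 3: TGG Trp / CCG Pro — nonsynonymous.
Codon 4: AAG Lys / AAG Lys — identical.
Codon 5: CCG Pro / ACG Thr — nonsynonymous.
Codon 6: GCA Ala / GCA Ala — identical.
Codon 7: ATC Ile / ATC Ile — identical.
Codon 8: GCC Ala / GCC Ala — identical.
Codon 9: GTC Val / GTG Val — synonymous.
Nonsynonymous differences: 2.

2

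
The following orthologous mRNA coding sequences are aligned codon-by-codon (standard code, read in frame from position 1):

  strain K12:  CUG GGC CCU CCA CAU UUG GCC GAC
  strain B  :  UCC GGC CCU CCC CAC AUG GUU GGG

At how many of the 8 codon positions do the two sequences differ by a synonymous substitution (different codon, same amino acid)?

2

Codon 1: CUG Leu / UCC Ser — nonsynonymous.
Codon 2: GGC Gly / GGC Gly — identical.
Codon 3: CCU Pro / CCU Pro — identical.
Codon 4: CCA Pro / CCC Pro — synonymous.
Codon 5: CAU His / CAC His — synonymous.
Codon 6: UUG Leu / AUG Met — nonsynonymous.
Codon 7: GCC Ala / GUU Val — nonsynonymous.
Codon 8: GAC Asp / GGG Gly — nonsynonymous.
Synonymous differences: 2.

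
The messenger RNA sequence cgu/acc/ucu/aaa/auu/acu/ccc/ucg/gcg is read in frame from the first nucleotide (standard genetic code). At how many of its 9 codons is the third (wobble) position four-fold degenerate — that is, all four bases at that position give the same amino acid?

Codon 1 CGU (Arg): third position 4-fold.
Codon 2 ACC (Thr): third position 4-fold.
Codon 3 UCU (Ser): third position 4-fold.
Codon 4 AAA (Lys): third position 2-fold.
Codon 5 AUU (Ile): third position 3-fold.
Codon 6 ACU (Thr): third position 4-fold.
Codon 7 CCC (Pro): third position 4-fold.
Codon 8 UCG (Ser): third position 4-fold.
Codon 9 GCG (Ala): third position 4-fold.
Four-fold degenerate third positions: 7.

7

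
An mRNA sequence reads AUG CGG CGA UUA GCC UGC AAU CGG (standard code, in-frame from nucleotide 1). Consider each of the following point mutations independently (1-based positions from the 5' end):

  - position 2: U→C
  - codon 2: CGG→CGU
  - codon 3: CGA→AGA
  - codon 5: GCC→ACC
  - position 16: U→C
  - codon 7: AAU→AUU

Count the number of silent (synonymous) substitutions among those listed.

2

Codon 1: AUG (Met) → ACG (Thr) — missense.
Codon 2: CGG (Arg) → CGU (Arg) — synonymous.
Codon 3: CGA (Arg) → AGA (Arg) — synonymous.
Codon 5: GCC (Ala) → ACC (Thr) — missense.
Codon 6: UGC (Cys) → CGC (Arg) — missense.
Codon 7: AAU (Asn) → AUU (Ile) — missense.
Synonymous: 2 of 6.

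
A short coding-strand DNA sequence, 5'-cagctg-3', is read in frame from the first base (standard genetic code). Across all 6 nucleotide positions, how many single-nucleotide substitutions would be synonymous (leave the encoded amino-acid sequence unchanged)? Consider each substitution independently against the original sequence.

Codon 1 (CAG, Gln): 1 synonymous substitution.
Codon 2 (CTG, Leu): 4 synonymous substitutions.
Total: 1 + 4 = 5.

5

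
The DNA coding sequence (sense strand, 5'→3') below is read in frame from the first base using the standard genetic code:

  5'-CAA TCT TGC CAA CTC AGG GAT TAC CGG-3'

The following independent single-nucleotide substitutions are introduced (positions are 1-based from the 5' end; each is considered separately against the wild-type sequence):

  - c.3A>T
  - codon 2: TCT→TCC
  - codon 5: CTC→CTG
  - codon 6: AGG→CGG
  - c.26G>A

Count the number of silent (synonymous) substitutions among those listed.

Codon 1: CAA (Gln) → CAT (His) — missense.
Codon 2: TCT (Ser) → TCC (Ser) — synonymous.
Codon 5: CTC (Leu) → CTG (Leu) — synonymous.
Codon 6: AGG (Arg) → CGG (Arg) — synonymous.
Codon 9: CGG (Arg) → CAG (Gln) — missense.
Synonymous: 3 of 5.

3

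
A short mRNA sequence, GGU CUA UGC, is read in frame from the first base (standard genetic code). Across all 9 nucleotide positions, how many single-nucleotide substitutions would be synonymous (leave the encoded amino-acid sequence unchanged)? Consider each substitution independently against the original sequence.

Codon 1 (GGU, Gly): 3 synonymous substitutions.
Codon 2 (CUA, Leu): 4 synonymous substitutions.
Codon 3 (UGC, Cys): 1 synonymous substitution.
Total: 3 + 4 + 1 = 8.

8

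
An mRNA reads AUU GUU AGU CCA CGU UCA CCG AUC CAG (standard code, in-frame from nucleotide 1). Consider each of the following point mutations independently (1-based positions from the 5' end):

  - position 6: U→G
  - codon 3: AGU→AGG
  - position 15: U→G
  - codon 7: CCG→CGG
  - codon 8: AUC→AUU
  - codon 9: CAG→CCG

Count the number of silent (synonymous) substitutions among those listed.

Codon 2: GUU (Val) → GUG (Val) — synonymous.
Codon 3: AGU (Ser) → AGG (Arg) — missense.
Codon 5: CGU (Arg) → CGG (Arg) — synonymous.
Codon 7: CCG (Pro) → CGG (Arg) — missense.
Codon 8: AUC (Ile) → AUU (Ile) — synonymous.
Codon 9: CAG (Gln) → CCG (Pro) — missense.
Synonymous: 3 of 6.

3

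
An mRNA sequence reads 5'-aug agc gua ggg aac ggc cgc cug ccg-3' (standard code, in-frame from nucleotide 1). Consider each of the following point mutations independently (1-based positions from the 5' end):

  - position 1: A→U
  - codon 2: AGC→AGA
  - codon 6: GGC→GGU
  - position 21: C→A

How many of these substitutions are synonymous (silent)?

2

Codon 1: AUG (Met) → UUG (Leu) — missense.
Codon 2: AGC (Ser) → AGA (Arg) — missense.
Codon 6: GGC (Gly) → GGU (Gly) — synonymous.
Codon 7: CGC (Arg) → CGA (Arg) — synonymous.
Synonymous: 2 of 4.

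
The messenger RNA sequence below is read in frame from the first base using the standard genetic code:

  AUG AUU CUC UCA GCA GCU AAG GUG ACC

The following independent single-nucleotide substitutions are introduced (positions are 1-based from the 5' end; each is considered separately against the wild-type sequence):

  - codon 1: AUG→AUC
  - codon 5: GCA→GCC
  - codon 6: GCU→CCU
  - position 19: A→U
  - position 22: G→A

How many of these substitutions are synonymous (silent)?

Codon 1: AUG (Met) → AUC (Ile) — missense.
Codon 5: GCA (Ala) → GCC (Ala) — synonymous.
Codon 6: GCU (Ala) → CCU (Pro) — missense.
Codon 7: AAG (Lys) → UAG (Stop) — nonsense.
Codon 8: GUG (Val) → AUG (Met) — missense.
Synonymous: 1 of 5.

1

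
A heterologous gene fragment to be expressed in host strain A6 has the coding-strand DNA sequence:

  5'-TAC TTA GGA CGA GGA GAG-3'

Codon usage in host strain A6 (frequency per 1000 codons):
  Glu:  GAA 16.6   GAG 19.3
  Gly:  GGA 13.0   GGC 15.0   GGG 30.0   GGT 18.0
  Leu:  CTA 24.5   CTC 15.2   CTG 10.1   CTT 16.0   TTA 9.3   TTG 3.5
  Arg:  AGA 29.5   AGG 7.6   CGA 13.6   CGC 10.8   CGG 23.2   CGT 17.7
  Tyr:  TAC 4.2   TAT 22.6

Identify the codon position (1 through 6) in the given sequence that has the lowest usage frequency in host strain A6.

1

Codon 1 TAC (Tyr): 4.2 per 1000.
Codon 2 TTA (Leu): 9.3 per 1000.
Codon 3 GGA (Gly): 13.0 per 1000.
Codon 4 CGA (Arg): 13.6 per 1000.
Codon 5 GGA (Gly): 13.0 per 1000.
Codon 6 GAG (Glu): 19.3 per 1000.
Lowest frequency is 4.2 at codon 1.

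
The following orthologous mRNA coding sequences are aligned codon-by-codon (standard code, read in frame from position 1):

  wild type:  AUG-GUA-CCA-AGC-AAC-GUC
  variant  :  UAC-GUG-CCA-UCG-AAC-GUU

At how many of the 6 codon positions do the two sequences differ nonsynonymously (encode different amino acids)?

1

Codon 1: AUG Met / UAC Tyr — nonsynonymous.
Codon 2: GUA Val / GUG Val — synonymous.
Codon 3: CCA Pro / CCA Pro — identical.
Codon 4: AGC Ser / UCG Ser — synonymous.
Codon 5: AAC Asn / AAC Asn — identical.
Codon 6: GUC Val / GUU Val — synonymous.
Nonsynonymous differences: 1.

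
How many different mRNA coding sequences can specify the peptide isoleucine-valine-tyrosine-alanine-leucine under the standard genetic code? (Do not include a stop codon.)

576

Ile: 3 codons.
Val: 4 codons.
Tyr: 2 codons.
Ala: 4 codons.
Leu: 6 codons.
3 × 4 × 2 × 4 × 6 = 576.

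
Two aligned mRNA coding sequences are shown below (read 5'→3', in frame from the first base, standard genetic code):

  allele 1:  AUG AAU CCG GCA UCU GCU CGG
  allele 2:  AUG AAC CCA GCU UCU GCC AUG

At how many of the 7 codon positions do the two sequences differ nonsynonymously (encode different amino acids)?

Codon 1: AUG Met / AUG Met — identical.
Codon 2: AAU Asn / AAC Asn — synonymous.
Codon 3: CCG Pro / CCA Pro — synonymous.
Codon 4: GCA Ala / GCU Ala — synonymous.
Codon 5: UCU Ser / UCU Ser — identical.
Codon 6: GCU Ala / GCC Ala — synonymous.
Codon 7: CGG Arg / AUG Met — nonsynonymous.
Nonsynonymous differences: 1.

1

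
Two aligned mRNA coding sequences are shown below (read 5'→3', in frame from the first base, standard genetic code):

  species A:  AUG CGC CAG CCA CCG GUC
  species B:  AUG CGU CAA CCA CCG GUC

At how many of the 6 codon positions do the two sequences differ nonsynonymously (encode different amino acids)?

0

Codon 1: AUG Met / AUG Met — identical.
Codon 2: CGC Arg / CGU Arg — synonymous.
Codon 3: CAG Gln / CAA Gln — synonymous.
Codon 4: CCA Pro / CCA Pro — identical.
Codon 5: CCG Pro / CCG Pro — identical.
Codon 6: GUC Val / GUC Val — identical.
Nonsynonymous differences: 0.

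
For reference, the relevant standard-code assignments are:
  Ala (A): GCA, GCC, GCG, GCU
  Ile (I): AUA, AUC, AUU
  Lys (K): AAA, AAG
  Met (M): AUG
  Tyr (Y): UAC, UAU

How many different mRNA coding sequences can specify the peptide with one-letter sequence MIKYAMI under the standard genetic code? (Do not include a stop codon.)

Met: 1 codon.
Ile: 3 codons.
Lys: 2 codons.
Tyr: 2 codons.
Ala: 4 codons.
Met: 1 codon.
Ile: 3 codons.
1 × 3 × 2 × 2 × 4 × 1 × 3 = 144.

144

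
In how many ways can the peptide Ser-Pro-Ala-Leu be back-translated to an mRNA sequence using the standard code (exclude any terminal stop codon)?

Ser: 6 codons.
Pro: 4 codons.
Ala: 4 codons.
Leu: 6 codons.
6 × 4 × 4 × 6 = 576.

576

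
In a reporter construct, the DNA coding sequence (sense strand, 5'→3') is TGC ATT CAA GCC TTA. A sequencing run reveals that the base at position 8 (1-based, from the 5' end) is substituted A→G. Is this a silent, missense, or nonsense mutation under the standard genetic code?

missense

Position 8 falls in codon 3: CAA → Gln.
After the substitution the codon is CGA → Arg.
Gln ≠ Arg, so this is a missense mutation.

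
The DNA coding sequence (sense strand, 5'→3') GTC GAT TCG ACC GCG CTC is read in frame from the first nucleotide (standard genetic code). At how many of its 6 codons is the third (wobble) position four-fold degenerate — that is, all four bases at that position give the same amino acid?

Codon 1 GTC (Val): third position 4-fold.
Codon 2 GAT (Asp): third position 2-fold.
Codon 3 TCG (Ser): third position 4-fold.
Codon 4 ACC (Thr): third position 4-fold.
Codon 5 GCG (Ala): third position 4-fold.
Codon 6 CTC (Leu): third position 4-fold.
Four-fold degenerate third positions: 5.

5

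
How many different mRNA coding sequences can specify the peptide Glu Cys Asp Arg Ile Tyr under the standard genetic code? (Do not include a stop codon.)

Glu: 2 codons.
Cys: 2 codons.
Asp: 2 codons.
Arg: 6 codons.
Ile: 3 codons.
Tyr: 2 codons.
2 × 2 × 2 × 6 × 3 × 2 = 288.

288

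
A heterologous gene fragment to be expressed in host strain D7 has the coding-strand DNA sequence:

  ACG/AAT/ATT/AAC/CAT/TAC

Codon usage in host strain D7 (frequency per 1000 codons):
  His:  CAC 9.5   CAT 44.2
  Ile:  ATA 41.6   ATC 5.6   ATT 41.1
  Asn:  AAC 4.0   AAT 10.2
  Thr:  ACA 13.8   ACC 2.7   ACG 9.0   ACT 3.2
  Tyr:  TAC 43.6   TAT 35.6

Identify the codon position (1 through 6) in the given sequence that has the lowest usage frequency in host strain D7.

4

Codon 1 ACG (Thr): 9.0 per 1000.
Codon 2 AAT (Asn): 10.2 per 1000.
Codon 3 ATT (Ile): 41.1 per 1000.
Codon 4 AAC (Asn): 4.0 per 1000.
Codon 5 CAT (His): 44.2 per 1000.
Codon 6 TAC (Tyr): 43.6 per 1000.
Lowest frequency is 4.0 at codon 4.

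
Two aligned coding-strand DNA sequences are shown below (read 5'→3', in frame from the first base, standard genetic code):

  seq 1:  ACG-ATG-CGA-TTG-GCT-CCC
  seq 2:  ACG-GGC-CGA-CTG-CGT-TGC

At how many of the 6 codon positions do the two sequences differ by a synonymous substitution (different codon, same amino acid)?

1

Codon 1: ACG Thr / ACG Thr — identical.
Codon 2: ATG Met / GGC Gly — nonsynonymous.
Codon 3: CGA Arg / CGA Arg — identical.
Codon 4: TTG Leu / CTG Leu — synonymous.
Codon 5: GCT Ala / CGT Arg — nonsynonymous.
Codon 6: CCC Pro / TGC Cys — nonsynonymous.
Synonymous differences: 1.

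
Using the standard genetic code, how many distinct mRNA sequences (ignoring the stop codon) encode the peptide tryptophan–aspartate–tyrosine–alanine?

16

Trp: 1 codon.
Asp: 2 codons.
Tyr: 2 codons.
Ala: 4 codons.
1 × 2 × 2 × 4 = 16.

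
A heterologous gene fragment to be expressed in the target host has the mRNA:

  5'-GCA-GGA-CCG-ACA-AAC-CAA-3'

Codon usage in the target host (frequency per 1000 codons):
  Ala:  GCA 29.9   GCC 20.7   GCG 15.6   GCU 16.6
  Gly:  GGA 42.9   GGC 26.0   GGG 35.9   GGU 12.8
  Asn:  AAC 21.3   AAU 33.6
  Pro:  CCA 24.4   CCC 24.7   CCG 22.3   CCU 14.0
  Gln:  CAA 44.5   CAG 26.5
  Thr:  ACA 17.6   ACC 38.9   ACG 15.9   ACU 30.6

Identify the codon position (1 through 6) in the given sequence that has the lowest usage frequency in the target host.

4

Codon 1 GCA (Ala): 29.9 per 1000.
Codon 2 GGA (Gly): 42.9 per 1000.
Codon 3 CCG (Pro): 22.3 per 1000.
Codon 4 ACA (Thr): 17.6 per 1000.
Codon 5 AAC (Asn): 21.3 per 1000.
Codon 6 CAA (Gln): 44.5 per 1000.
Lowest frequency is 17.6 at codon 4.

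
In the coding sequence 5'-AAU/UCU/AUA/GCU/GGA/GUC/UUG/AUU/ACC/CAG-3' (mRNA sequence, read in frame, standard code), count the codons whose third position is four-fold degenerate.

Codon 1 AAU (Asn): third position 2-fold.
Codon 2 UCU (Ser): third position 4-fold.
Codon 3 AUA (Ile): third position 3-fold.
Codon 4 GCU (Ala): third position 4-fold.
Codon 5 GGA (Gly): third position 4-fold.
Codon 6 GUC (Val): third position 4-fold.
Codon 7 UUG (Leu): third position 2-fold.
Codon 8 AUU (Ile): third position 3-fold.
Codon 9 ACC (Thr): third position 4-fold.
Codon 10 CAG (Gln): third position 2-fold.
Four-fold degenerate third positions: 5.

5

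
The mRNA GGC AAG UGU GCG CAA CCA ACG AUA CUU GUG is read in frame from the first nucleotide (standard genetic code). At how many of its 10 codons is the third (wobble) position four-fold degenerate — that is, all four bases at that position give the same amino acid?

6

Codon 1 GGC (Gly): third position 4-fold.
Codon 2 AAG (Lys): third position 2-fold.
Codon 3 UGU (Cys): third position 2-fold.
Codon 4 GCG (Ala): third position 4-fold.
Codon 5 CAA (Gln): third position 2-fold.
Codon 6 CCA (Pro): third position 4-fold.
Codon 7 ACG (Thr): third position 4-fold.
Codon 8 AUA (Ile): third position 3-fold.
Codon 9 CUU (Leu): third position 4-fold.
Codon 10 GUG (Val): third position 4-fold.
Four-fold degenerate third positions: 6.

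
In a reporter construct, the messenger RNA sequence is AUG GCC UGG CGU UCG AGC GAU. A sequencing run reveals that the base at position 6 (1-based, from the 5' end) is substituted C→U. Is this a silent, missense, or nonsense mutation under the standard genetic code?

Position 6 falls in codon 2: GCC → Ala.
After the substitution the codon is GCU → Ala.
Both encode Ala, so the change is synonymous.

silent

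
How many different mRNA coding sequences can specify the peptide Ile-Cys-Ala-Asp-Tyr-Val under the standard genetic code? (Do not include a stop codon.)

Ile: 3 codons.
Cys: 2 codons.
Ala: 4 codons.
Asp: 2 codons.
Tyr: 2 codons.
Val: 4 codons.
3 × 2 × 4 × 2 × 2 × 4 = 384.

384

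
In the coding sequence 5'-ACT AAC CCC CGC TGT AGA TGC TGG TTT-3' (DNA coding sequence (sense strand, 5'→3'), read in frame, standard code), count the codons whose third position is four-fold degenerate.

3

Codon 1 ACT (Thr): third position 4-fold.
Codon 2 AAC (Asn): third position 2-fold.
Codon 3 CCC (Pro): third position 4-fold.
Codon 4 CGC (Arg): third position 4-fold.
Codon 5 TGT (Cys): third position 2-fold.
Codon 6 AGA (Arg): third position 2-fold.
Codon 7 TGC (Cys): third position 2-fold.
Codon 8 TGG (Trp): third position 1-fold.
Codon 9 TTT (Phe): third position 2-fold.
Four-fold degenerate third positions: 3.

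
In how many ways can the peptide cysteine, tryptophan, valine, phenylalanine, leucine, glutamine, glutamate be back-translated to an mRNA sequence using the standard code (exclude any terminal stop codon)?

384

Cys: 2 codons.
Trp: 1 codon.
Val: 4 codons.
Phe: 2 codons.
Leu: 6 codons.
Gln: 2 codons.
Glu: 2 codons.
2 × 1 × 4 × 2 × 6 × 2 × 2 = 384.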